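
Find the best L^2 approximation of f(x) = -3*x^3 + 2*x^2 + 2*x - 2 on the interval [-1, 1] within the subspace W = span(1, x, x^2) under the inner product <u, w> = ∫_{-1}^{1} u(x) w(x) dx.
g(x) = 2*x^2 + x/5 - 2

The best approximation g ∈ W is the orthogonal projection of f onto W. Writing g = a_0 + a_1 x + a_2 x^2, the coefficients solve the normal equations G · a = b where
  G_{ij} = <φ_i, φ_j> and b_i = <f, φ_i>, with φ_0 = 1, φ_1 = x, φ_2 = x^2.
G =
  [2, 0, 2/3]
  [0, 2/3, 0]
  [2/3, 0, 2/5],
b = (-8/3, 2/15, -8/15).
Solving gives a_0 = -2, a_1 = 1/5, a_2 = 2, so
  g(x) = 2*x^2 + x/5 - 2.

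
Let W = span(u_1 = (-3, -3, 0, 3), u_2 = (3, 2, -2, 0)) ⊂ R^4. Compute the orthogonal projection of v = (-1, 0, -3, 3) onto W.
proj_W(v) = (2/13, -25/26, -29/13, 83/26)

Set up U = [u_1 | ... | u_2] ∈ R^(4×2). The projector onto W = col(U) is P = U (U^T U)^(-1) U^T.
Compute U^T U =
  [27, -15]
  [-15, 17],
and U^T v = (12, 3).
Solve U^T U · c = U^T v for the coefficients: c = (83/78, 29/26). The projection is proj_W(v) = U c.
Check: (v - proj_W(v)) · u_1 = 0  (should be 0).
Check: (v - proj_W(v)) · u_2 = 0  (should be 0).
Result: proj_W(v) = (2/13, -25/26, -29/13, 83/26).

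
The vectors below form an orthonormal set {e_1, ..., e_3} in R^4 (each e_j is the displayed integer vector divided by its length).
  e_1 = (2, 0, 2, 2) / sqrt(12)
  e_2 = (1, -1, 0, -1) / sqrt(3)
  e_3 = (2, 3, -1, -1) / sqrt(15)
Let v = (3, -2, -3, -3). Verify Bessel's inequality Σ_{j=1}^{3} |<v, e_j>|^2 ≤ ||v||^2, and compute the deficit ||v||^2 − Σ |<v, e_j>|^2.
Σ |<v, e_j>|^2 = 401/15; ||v||^2 = 31; deficit = 64/15

Write each e_j = u_j / sqrt(<u_j, u_j>) where u_j is the displayed integer vector. Then <v, e_j> = <v, u_j> / sqrt(<u_j, u_j>), so |<v, e_j>|^2 = <v, u_j>^2 / <u_j, u_j>.
Coefficients: <v, e_1> = -6/sqrt(12), <v, e_2> = 8/sqrt(3), <v, e_3> = 6/sqrt(15).
Square and sum: Σ |<v, e_j>|^2 = 401/15.
Compute ||v||^2 = v·v = 31.
Deficit = 31 − 401/15 = 64/15 ≥ 0, confirming Bessel's inequality. (The deficit equals ||v − Σ <v,e_j> e_j||^2, the squared distance from v to span{e_j}.)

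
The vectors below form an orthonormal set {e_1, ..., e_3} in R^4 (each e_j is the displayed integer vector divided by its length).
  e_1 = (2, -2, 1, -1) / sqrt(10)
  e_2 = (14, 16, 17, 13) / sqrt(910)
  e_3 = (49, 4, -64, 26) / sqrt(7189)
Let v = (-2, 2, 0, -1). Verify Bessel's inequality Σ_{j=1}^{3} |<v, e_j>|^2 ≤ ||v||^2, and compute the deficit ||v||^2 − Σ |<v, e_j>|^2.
Σ |<v, e_j>|^2 = 542/79; ||v||^2 = 9; deficit = 169/79

Write each e_j = u_j / sqrt(<u_j, u_j>) where u_j is the displayed integer vector. Then <v, e_j> = <v, u_j> / sqrt(<u_j, u_j>), so |<v, e_j>|^2 = <v, u_j>^2 / <u_j, u_j>.
Coefficients: <v, e_1> = -7/sqrt(10), <v, e_2> = -9/sqrt(910), <v, e_3> = -116/sqrt(7189).
Square and sum: Σ |<v, e_j>|^2 = 542/79.
Compute ||v||^2 = v·v = 9.
Deficit = 9 − 542/79 = 169/79 ≥ 0, confirming Bessel's inequality. (The deficit equals ||v − Σ <v,e_j> e_j||^2, the squared distance from v to span{e_j}.)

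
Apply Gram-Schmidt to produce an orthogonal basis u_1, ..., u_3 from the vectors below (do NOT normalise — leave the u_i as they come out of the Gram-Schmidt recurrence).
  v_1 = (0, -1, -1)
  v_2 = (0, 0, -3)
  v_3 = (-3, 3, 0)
Orthogonal basis:
  u_1 = (0, -1, -1)
  u_2 = (0, 3/2, -3/2)
  u_3 = (-3, 0, 0)

Apply the Gram-Schmidt recurrence
  u_1 = v_1
  u_i = v_i − Σ_{j<i} ((v_i · u_j) / (u_j · u_j)) · u_j.

Step by step this gives:
  u_1 = (0, -1, -1)
  u_2 = (0, 3/2, -3/2)
  u_3 = (-3, 0, 0)

Orthogonality check:
  u_2 · u_1 = 0 (should be 0)
  u_3 · u_1 = 0 (should be 0)
  u_3 · u_2 = 0 (should be 0)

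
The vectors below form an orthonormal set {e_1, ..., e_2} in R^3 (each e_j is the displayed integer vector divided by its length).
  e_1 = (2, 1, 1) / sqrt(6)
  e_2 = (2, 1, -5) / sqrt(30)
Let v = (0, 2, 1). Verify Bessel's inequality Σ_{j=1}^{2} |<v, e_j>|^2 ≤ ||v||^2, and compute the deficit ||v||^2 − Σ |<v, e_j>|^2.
Σ |<v, e_j>|^2 = 9/5; ||v||^2 = 5; deficit = 16/5

Write each e_j = u_j / sqrt(<u_j, u_j>) where u_j is the displayed integer vector. Then <v, e_j> = <v, u_j> / sqrt(<u_j, u_j>), so |<v, e_j>|^2 = <v, u_j>^2 / <u_j, u_j>.
Coefficients: <v, e_1> = 3/sqrt(6), <v, e_2> = -3/sqrt(30).
Square and sum: Σ |<v, e_j>|^2 = 9/5.
Compute ||v||^2 = v·v = 5.
Deficit = 5 − 9/5 = 16/5 ≥ 0, confirming Bessel's inequality. (The deficit equals ||v − Σ <v,e_j> e_j||^2, the squared distance from v to span{e_j}.)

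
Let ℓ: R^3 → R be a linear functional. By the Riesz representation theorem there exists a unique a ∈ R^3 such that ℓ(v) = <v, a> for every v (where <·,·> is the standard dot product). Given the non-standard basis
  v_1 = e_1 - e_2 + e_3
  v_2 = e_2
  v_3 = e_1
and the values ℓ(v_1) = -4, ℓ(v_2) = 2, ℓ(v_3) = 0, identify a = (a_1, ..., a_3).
a = (0, 2, -2)

Write a = (a_1, ..., a_3) in the standard basis. For each basis vector v_i, ℓ(v_i) = <v_i, a> is a linear equation in the a_j's. Collect the n equations into a matrix system V a = ℓ, where row i of V is v_i (expressed in the standard basis). Since V is invertible (lower-triangular with 1s on the diagonal, up to permutation), solve by back-substitution:
  V =
[[1, -1, 1],
 [0, 1, 0],
 [1, 0, 0]]
  V a = (-4, 2, 0)
Solving gives a = (0, 2, -2).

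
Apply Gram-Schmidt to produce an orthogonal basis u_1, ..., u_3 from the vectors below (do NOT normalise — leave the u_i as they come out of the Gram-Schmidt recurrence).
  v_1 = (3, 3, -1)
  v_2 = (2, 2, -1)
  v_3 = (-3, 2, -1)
Orthogonal basis:
  u_1 = (3, 3, -1)
  u_2 = (-1/19, -1/19, -6/19)
  u_3 = (-5/2, 5/2, 0)

Apply the Gram-Schmidt recurrence
  u_1 = v_1
  u_i = v_i − Σ_{j<i} ((v_i · u_j) / (u_j · u_j)) · u_j.

Step by step this gives:
  u_1 = (3, 3, -1)
  u_2 = (-1/19, -1/19, -6/19)
  u_3 = (-5/2, 5/2, 0)

Orthogonality check:
  u_2 · u_1 = 0 (should be 0)
  u_3 · u_1 = 0 (should be 0)
  u_3 · u_2 = 0 (should be 0)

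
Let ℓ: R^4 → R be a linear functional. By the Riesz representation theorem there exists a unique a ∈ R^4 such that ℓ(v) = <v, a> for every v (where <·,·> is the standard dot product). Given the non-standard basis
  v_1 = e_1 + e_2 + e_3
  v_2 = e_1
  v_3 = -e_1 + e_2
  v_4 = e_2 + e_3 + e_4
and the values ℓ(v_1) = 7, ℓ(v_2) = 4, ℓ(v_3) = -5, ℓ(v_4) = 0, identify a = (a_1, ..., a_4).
a = (4, -1, 4, -3)

Write a = (a_1, ..., a_4) in the standard basis. For each basis vector v_i, ℓ(v_i) = <v_i, a> is a linear equation in the a_j's. Collect the n equations into a matrix system V a = ℓ, where row i of V is v_i (expressed in the standard basis). Since V is invertible (lower-triangular with 1s on the diagonal, up to permutation), solve by back-substitution:
  V =
[[1, 1, 1, 0],
 [1, 0, 0, 0],
 [-1, 1, 0, 0],
 [0, 1, 1, 1]]
  V a = (7, 4, -5, 0)
Solving gives a = (4, -1, 4, -3).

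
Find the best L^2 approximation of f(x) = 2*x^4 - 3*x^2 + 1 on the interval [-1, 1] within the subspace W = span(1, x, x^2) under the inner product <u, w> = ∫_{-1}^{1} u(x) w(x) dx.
g(x) = 29/35 - 9*x^2/7

The best approximation g ∈ W is the orthogonal projection of f onto W. Writing g = a_0 + a_1 x + a_2 x^2, the coefficients solve the normal equations G · a = b where
  G_{ij} = <φ_i, φ_j> and b_i = <f, φ_i>, with φ_0 = 1, φ_1 = x, φ_2 = x^2.
G =
  [2, 0, 2/3]
  [0, 2/3, 0]
  [2/3, 0, 2/5],
b = (4/5, 0, 4/105).
Solving gives a_0 = 29/35, a_1 = 0, a_2 = -9/7, so
  g(x) = 29/35 - 9*x^2/7.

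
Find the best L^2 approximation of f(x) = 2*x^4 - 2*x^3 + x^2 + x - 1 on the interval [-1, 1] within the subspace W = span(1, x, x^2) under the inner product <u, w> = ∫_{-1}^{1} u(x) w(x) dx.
g(x) = 19*x^2/7 - x/5 - 41/35

The best approximation g ∈ W is the orthogonal projection of f onto W. Writing g = a_0 + a_1 x + a_2 x^2, the coefficients solve the normal equations G · a = b where
  G_{ij} = <φ_i, φ_j> and b_i = <f, φ_i>, with φ_0 = 1, φ_1 = x, φ_2 = x^2.
G =
  [2, 0, 2/3]
  [0, 2/3, 0]
  [2/3, 0, 2/5],
b = (-8/15, -2/15, 32/105).
Solving gives a_0 = -41/35, a_1 = -1/5, a_2 = 19/7, so
  g(x) = 19*x^2/7 - x/5 - 41/35.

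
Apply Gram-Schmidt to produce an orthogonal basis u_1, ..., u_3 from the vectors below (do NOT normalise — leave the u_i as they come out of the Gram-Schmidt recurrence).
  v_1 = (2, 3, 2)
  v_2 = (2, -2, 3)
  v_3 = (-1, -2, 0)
Orthogonal basis:
  u_1 = (2, 3, 2)
  u_2 = (26/17, -46/17, 43/17)
  u_3 = (-3/7, 6/91, 30/91)

Apply the Gram-Schmidt recurrence
  u_1 = v_1
  u_i = v_i − Σ_{j<i} ((v_i · u_j) / (u_j · u_j)) · u_j.

Step by step this gives:
  u_1 = (2, 3, 2)
  u_2 = (26/17, -46/17, 43/17)
  u_3 = (-3/7, 6/91, 30/91)

Orthogonality check:
  u_2 · u_1 = 0 (should be 0)
  u_3 · u_1 = 0 (should be 0)
  u_3 · u_2 = 0 (should be 0)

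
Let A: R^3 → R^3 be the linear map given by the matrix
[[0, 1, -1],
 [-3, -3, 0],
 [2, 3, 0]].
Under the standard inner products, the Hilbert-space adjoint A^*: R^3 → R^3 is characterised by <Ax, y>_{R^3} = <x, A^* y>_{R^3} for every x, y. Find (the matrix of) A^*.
A^* = A^T =
[[0, -3, 2],
 [1, -3, 3],
 [-1, 0, 0]]

For real matrices with standard dot products, the defining identity <Ax, y> = <x, A^* y> gives (Ax)^T y = x^T (A^*) y, i.e. x^T A^T y = x^T (A^*) y. Since this holds for all x, y, we must have A^* = A^T. Therefore
A^* =
[[0, -3, 2],
 [1, -3, 3],
 [-1, 0, 0]].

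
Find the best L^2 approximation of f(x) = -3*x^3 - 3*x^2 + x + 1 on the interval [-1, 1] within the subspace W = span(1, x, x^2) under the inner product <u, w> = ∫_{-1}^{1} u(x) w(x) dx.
g(x) = -3*x^2 - 4*x/5 + 1

The best approximation g ∈ W is the orthogonal projection of f onto W. Writing g = a_0 + a_1 x + a_2 x^2, the coefficients solve the normal equations G · a = b where
  G_{ij} = <φ_i, φ_j> and b_i = <f, φ_i>, with φ_0 = 1, φ_1 = x, φ_2 = x^2.
G =
  [2, 0, 2/3]
  [0, 2/3, 0]
  [2/3, 0, 2/5],
b = (0, -8/15, -8/15).
Solving gives a_0 = 1, a_1 = -4/5, a_2 = -3, so
  g(x) = -3*x^2 - 4*x/5 + 1.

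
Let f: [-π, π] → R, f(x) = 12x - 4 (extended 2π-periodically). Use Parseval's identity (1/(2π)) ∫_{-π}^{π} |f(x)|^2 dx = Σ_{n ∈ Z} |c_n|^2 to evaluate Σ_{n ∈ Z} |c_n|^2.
Σ |c_n|^2 = 48π^2 + 16

Expand and integrate term by term over [-π, π]:
  ∫ (12x)^2 dx = 144·(2π^3/3); ∫ 2·12·(-4)·x dx = 0 (odd integrand); ∫ (-4)^2 dx = 16·2π.
So (1/(2π)) ∫_{-π}^{π} (12x - 4)^2 dx = 144π^2/3 + 16 = 48π^2 + 16.
Parseval ⇒ Σ |c_n|^2 = 48π^2 + 16.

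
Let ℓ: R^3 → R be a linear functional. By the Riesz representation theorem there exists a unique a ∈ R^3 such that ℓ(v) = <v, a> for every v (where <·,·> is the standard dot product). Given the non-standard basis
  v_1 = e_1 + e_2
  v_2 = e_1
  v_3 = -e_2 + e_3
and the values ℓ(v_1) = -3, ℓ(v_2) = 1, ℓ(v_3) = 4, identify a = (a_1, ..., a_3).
a = (1, -4, 0)

Write a = (a_1, ..., a_3) in the standard basis. For each basis vector v_i, ℓ(v_i) = <v_i, a> is a linear equation in the a_j's. Collect the n equations into a matrix system V a = ℓ, where row i of V is v_i (expressed in the standard basis). Since V is invertible (lower-triangular with 1s on the diagonal, up to permutation), solve by back-substitution:
  V =
[[1, 1, 0],
 [1, 0, 0],
 [0, -1, 1]]
  V a = (-3, 1, 4)
Solving gives a = (1, -4, 0).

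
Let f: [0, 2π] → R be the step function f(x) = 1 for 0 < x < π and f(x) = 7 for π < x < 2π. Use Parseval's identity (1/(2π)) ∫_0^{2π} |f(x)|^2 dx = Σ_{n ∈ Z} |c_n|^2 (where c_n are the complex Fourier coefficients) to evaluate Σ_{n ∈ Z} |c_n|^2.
Σ |c_n|^2 = 25

Parseval equates the L^2 energy of f (normalised by 1/(2π)) with the ℓ^2 sum of its Fourier coefficients: (1/(2π)) ∫_0^{2π} |f|^2 = Σ |c_n|^2.
Compute the left side: (1/(2π)) [∫_0^π 1^2 dx + ∫_π^{2π} 7^2 dx] = (1/(2π)) · (1π + 49π) = (1 + 49)/2 = 25.
So Σ_{n ∈ Z} |c_n|^2 = 25.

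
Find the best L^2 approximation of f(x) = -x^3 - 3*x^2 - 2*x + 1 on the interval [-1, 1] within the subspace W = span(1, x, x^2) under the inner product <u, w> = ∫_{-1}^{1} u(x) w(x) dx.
g(x) = -3*x^2 - 13*x/5 + 1

The best approximation g ∈ W is the orthogonal projection of f onto W. Writing g = a_0 + a_1 x + a_2 x^2, the coefficients solve the normal equations G · a = b where
  G_{ij} = <φ_i, φ_j> and b_i = <f, φ_i>, with φ_0 = 1, φ_1 = x, φ_2 = x^2.
G =
  [2, 0, 2/3]
  [0, 2/3, 0]
  [2/3, 0, 2/5],
b = (0, -26/15, -8/15).
Solving gives a_0 = 1, a_1 = -13/5, a_2 = -3, so
  g(x) = -3*x^2 - 13*x/5 + 1.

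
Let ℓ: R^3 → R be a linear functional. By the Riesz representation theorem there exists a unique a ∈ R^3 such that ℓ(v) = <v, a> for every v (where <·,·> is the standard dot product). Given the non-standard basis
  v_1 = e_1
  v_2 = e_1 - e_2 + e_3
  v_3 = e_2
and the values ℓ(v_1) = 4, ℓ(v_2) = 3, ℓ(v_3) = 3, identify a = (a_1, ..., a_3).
a = (4, 3, 2)

Write a = (a_1, ..., a_3) in the standard basis. For each basis vector v_i, ℓ(v_i) = <v_i, a> is a linear equation in the a_j's. Collect the n equations into a matrix system V a = ℓ, where row i of V is v_i (expressed in the standard basis). Since V is invertible (lower-triangular with 1s on the diagonal, up to permutation), solve by back-substitution:
  V =
[[1, 0, 0],
 [1, -1, 1],
 [0, 1, 0]]
  V a = (4, 3, 3)
Solving gives a = (4, 3, 2).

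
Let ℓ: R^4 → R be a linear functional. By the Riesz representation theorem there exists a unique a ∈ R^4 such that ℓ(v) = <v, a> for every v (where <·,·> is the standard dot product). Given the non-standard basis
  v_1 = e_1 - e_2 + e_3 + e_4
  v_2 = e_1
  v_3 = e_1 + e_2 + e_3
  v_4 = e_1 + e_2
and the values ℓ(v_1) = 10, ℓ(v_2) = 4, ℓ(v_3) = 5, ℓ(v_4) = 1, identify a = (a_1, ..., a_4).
a = (4, -3, 4, -1)

Write a = (a_1, ..., a_4) in the standard basis. For each basis vector v_i, ℓ(v_i) = <v_i, a> is a linear equation in the a_j's. Collect the n equations into a matrix system V a = ℓ, where row i of V is v_i (expressed in the standard basis). Since V is invertible (lower-triangular with 1s on the diagonal, up to permutation), solve by back-substitution:
  V =
[[1, -1, 1, 1],
 [1, 0, 0, 0],
 [1, 1, 1, 0],
 [1, 1, 0, 0]]
  V a = (10, 4, 5, 1)
Solving gives a = (4, -3, 4, -1).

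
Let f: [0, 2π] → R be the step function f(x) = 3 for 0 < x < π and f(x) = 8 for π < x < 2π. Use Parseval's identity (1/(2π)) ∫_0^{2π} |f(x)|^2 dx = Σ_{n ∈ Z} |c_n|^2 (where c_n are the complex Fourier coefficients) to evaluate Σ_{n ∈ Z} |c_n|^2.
Σ |c_n|^2 = 73/2

Parseval equates the L^2 energy of f (normalised by 1/(2π)) with the ℓ^2 sum of its Fourier coefficients: (1/(2π)) ∫_0^{2π} |f|^2 = Σ |c_n|^2.
Compute the left side: (1/(2π)) [∫_0^π 3^2 dx + ∫_π^{2π} 8^2 dx] = (1/(2π)) · (9π + 64π) = (9 + 64)/2 = 73/2.
So Σ_{n ∈ Z} |c_n|^2 = 73/2.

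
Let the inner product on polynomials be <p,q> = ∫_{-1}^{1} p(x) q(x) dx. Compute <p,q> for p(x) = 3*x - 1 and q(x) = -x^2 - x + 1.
<p,q> = -10/3

Expand the product: p(x)·q(x) = -3*x^3 - 2*x^2 + 4*x - 1.
∫_{-1}^{1} of each monomial x^k gives [2/(k+1) if k even, 0 if k odd]. Integrating term-by-term (or equivalently evaluating the antiderivative F(x) = -3*x^4/4 - 2*x^3/3 + 2*x^2 - x at the endpoints):
  F(1) − F(−1) = -5/12 − (35/12) = -10/3.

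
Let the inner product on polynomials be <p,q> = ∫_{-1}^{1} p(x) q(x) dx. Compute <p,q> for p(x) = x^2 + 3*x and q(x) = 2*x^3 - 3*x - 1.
<p,q> = -64/15

Expand the product: p(x)·q(x) = 2*x^5 + 6*x^4 - 3*x^3 - 10*x^2 - 3*x.
∫_{-1}^{1} of each monomial x^k gives [2/(k+1) if k even, 0 if k odd]. Integrating term-by-term (or equivalently evaluating the antiderivative F(x) = x^6/3 + 6*x^5/5 - 3*x^4/4 - 10*x^3/3 - 3*x^2/2 at the endpoints):
  F(1) − F(−1) = -81/20 − (13/60) = -64/15.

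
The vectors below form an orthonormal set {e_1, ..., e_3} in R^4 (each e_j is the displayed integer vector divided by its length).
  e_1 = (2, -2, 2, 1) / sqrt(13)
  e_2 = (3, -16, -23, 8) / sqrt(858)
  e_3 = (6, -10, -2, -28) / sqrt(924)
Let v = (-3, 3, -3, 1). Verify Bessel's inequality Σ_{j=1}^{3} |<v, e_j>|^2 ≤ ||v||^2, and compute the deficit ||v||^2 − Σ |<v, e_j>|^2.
Σ |<v, e_j>|^2 = 28; ||v||^2 = 28; deficit = 0

Write each e_j = u_j / sqrt(<u_j, u_j>) where u_j is the displayed integer vector. Then <v, e_j> = <v, u_j> / sqrt(<u_j, u_j>), so |<v, e_j>|^2 = <v, u_j>^2 / <u_j, u_j>.
Coefficients: <v, e_1> = -17/sqrt(13), <v, e_2> = 20/sqrt(858), <v, e_3> = -70/sqrt(924).
Square and sum: Σ |<v, e_j>|^2 = 28.
Compute ||v||^2 = v·v = 28.
Deficit = 28 − 28 = 0 ≥ 0, confirming Bessel's inequality. (The deficit equals ||v − Σ <v,e_j> e_j||^2, the squared distance from v to span{e_j}.)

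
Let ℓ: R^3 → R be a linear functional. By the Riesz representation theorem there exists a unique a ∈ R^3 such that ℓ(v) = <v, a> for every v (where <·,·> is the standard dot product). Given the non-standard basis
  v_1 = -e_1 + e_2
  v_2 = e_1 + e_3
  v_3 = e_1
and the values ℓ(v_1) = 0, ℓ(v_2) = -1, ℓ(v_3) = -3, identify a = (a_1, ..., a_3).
a = (-3, -3, 2)

Write a = (a_1, ..., a_3) in the standard basis. For each basis vector v_i, ℓ(v_i) = <v_i, a> is a linear equation in the a_j's. Collect the n equations into a matrix system V a = ℓ, where row i of V is v_i (expressed in the standard basis). Since V is invertible (lower-triangular with 1s on the diagonal, up to permutation), solve by back-substitution:
  V =
[[-1, 1, 0],
 [1, 0, 1],
 [1, 0, 0]]
  V a = (0, -1, -3)
Solving gives a = (-3, -3, 2).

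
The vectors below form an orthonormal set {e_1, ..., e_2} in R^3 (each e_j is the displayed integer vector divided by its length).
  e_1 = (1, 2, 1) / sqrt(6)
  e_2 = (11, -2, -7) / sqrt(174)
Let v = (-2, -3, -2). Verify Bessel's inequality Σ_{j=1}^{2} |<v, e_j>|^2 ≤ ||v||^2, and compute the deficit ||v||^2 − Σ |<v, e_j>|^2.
Σ |<v, e_j>|^2 = 484/29; ||v||^2 = 17; deficit = 9/29

Write each e_j = u_j / sqrt(<u_j, u_j>) where u_j is the displayed integer vector. Then <v, e_j> = <v, u_j> / sqrt(<u_j, u_j>), so |<v, e_j>|^2 = <v, u_j>^2 / <u_j, u_j>.
Coefficients: <v, e_1> = -10/sqrt(6), <v, e_2> = -2/sqrt(174).
Square and sum: Σ |<v, e_j>|^2 = 484/29.
Compute ||v||^2 = v·v = 17.
Deficit = 17 − 484/29 = 9/29 ≥ 0, confirming Bessel's inequality. (The deficit equals ||v − Σ <v,e_j> e_j||^2, the squared distance from v to span{e_j}.)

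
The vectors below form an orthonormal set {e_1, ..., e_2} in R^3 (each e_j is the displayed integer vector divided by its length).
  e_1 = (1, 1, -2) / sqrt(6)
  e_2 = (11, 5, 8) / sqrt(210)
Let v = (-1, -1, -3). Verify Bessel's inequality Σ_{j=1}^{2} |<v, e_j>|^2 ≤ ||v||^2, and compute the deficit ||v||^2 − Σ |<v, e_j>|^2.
Σ |<v, e_j>|^2 = 72/7; ||v||^2 = 11; deficit = 5/7

Write each e_j = u_j / sqrt(<u_j, u_j>) where u_j is the displayed integer vector. Then <v, e_j> = <v, u_j> / sqrt(<u_j, u_j>), so |<v, e_j>|^2 = <v, u_j>^2 / <u_j, u_j>.
Coefficients: <v, e_1> = 4/sqrt(6), <v, e_2> = -40/sqrt(210).
Square and sum: Σ |<v, e_j>|^2 = 72/7.
Compute ||v||^2 = v·v = 11.
Deficit = 11 − 72/7 = 5/7 ≥ 0, confirming Bessel's inequality. (The deficit equals ||v − Σ <v,e_j> e_j||^2, the squared distance from v to span{e_j}.)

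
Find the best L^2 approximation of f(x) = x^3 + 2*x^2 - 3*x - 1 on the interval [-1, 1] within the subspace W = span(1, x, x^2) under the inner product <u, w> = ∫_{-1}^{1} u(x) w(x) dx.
g(x) = 2*x^2 - 12*x/5 - 1

The best approximation g ∈ W is the orthogonal projection of f onto W. Writing g = a_0 + a_1 x + a_2 x^2, the coefficients solve the normal equations G · a = b where
  G_{ij} = <φ_i, φ_j> and b_i = <f, φ_i>, with φ_0 = 1, φ_1 = x, φ_2 = x^2.
G =
  [2, 0, 2/3]
  [0, 2/3, 0]
  [2/3, 0, 2/5],
b = (-2/3, -8/5, 2/15).
Solving gives a_0 = -1, a_1 = -12/5, a_2 = 2, so
  g(x) = 2*x^2 - 12*x/5 - 1.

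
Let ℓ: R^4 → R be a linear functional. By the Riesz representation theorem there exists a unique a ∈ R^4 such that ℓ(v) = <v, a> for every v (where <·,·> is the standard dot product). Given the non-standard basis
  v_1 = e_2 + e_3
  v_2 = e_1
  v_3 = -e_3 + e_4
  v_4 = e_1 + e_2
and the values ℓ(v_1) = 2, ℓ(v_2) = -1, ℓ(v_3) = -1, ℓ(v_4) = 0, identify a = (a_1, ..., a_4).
a = (-1, 1, 1, 0)

Write a = (a_1, ..., a_4) in the standard basis. For each basis vector v_i, ℓ(v_i) = <v_i, a> is a linear equation in the a_j's. Collect the n equations into a matrix system V a = ℓ, where row i of V is v_i (expressed in the standard basis). Since V is invertible (lower-triangular with 1s on the diagonal, up to permutation), solve by back-substitution:
  V =
[[0, 1, 1, 0],
 [1, 0, 0, 0],
 [0, 0, -1, 1],
 [1, 1, 0, 0]]
  V a = (2, -1, -1, 0)
Solving gives a = (-1, 1, 1, 0).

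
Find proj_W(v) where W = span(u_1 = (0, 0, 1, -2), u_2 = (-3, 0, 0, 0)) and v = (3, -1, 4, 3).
proj_W(v) = (3, 0, -2/5, 4/5)

Set up U = [u_1 | ... | u_2] ∈ R^(4×2). The projector onto W = col(U) is P = U (U^T U)^(-1) U^T.
Compute U^T U =
  [5, 0]
  [0, 9],
and U^T v = (-2, -9).
Solve U^T U · c = U^T v for the coefficients: c = (-2/5, -1). The projection is proj_W(v) = U c.
Check: (v - proj_W(v)) · u_1 = 0  (should be 0).
Check: (v - proj_W(v)) · u_2 = 0  (should be 0).
Result: proj_W(v) = (3, 0, -2/5, 4/5).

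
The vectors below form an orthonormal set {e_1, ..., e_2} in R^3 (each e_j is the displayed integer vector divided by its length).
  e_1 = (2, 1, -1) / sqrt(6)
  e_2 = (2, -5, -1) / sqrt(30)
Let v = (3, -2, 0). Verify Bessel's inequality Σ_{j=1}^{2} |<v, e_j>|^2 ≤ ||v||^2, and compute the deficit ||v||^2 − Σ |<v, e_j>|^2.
Σ |<v, e_j>|^2 = 56/5; ||v||^2 = 13; deficit = 9/5

Write each e_j = u_j / sqrt(<u_j, u_j>) where u_j is the displayed integer vector. Then <v, e_j> = <v, u_j> / sqrt(<u_j, u_j>), so |<v, e_j>|^2 = <v, u_j>^2 / <u_j, u_j>.
Coefficients: <v, e_1> = 4/sqrt(6), <v, e_2> = 16/sqrt(30).
Square and sum: Σ |<v, e_j>|^2 = 56/5.
Compute ||v||^2 = v·v = 13.
Deficit = 13 − 56/5 = 9/5 ≥ 0, confirming Bessel's inequality. (The deficit equals ||v − Σ <v,e_j> e_j||^2, the squared distance from v to span{e_j}.)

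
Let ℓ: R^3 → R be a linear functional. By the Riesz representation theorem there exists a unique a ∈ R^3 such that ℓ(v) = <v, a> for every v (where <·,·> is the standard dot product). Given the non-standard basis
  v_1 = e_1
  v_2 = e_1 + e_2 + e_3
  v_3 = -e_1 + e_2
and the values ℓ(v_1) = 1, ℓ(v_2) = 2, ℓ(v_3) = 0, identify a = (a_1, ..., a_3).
a = (1, 1, 0)

Write a = (a_1, ..., a_3) in the standard basis. For each basis vector v_i, ℓ(v_i) = <v_i, a> is a linear equation in the a_j's. Collect the n equations into a matrix system V a = ℓ, where row i of V is v_i (expressed in the standard basis). Since V is invertible (lower-triangular with 1s on the diagonal, up to permutation), solve by back-substitution:
  V =
[[1, 0, 0],
 [1, 1, 1],
 [-1, 1, 0]]
  V a = (1, 2, 0)
Solving gives a = (1, 1, 0).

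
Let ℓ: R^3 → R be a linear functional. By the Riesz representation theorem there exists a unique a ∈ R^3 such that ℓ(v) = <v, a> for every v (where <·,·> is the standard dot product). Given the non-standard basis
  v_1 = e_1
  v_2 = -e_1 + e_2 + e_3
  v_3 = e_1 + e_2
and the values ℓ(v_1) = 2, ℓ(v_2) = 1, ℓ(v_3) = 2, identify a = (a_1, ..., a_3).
a = (2, 0, 3)

Write a = (a_1, ..., a_3) in the standard basis. For each basis vector v_i, ℓ(v_i) = <v_i, a> is a linear equation in the a_j's. Collect the n equations into a matrix system V a = ℓ, where row i of V is v_i (expressed in the standard basis). Since V is invertible (lower-triangular with 1s on the diagonal, up to permutation), solve by back-substitution:
  V =
[[1, 0, 0],
 [-1, 1, 1],
 [1, 1, 0]]
  V a = (2, 1, 2)
Solving gives a = (2, 0, 3).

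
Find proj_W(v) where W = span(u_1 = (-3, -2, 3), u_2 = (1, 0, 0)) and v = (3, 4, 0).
proj_W(v) = (3, 16/13, -24/13)

Set up U = [u_1 | ... | u_2] ∈ R^(3×2). The projector onto W = col(U) is P = U (U^T U)^(-1) U^T.
Compute U^T U =
  [22, -3]
  [-3, 1],
and U^T v = (-17, 3).
Solve U^T U · c = U^T v for the coefficients: c = (-8/13, 15/13). The projection is proj_W(v) = U c.
Check: (v - proj_W(v)) · u_1 = 0  (should be 0).
Check: (v - proj_W(v)) · u_2 = 0  (should be 0).
Result: proj_W(v) = (3, 16/13, -24/13).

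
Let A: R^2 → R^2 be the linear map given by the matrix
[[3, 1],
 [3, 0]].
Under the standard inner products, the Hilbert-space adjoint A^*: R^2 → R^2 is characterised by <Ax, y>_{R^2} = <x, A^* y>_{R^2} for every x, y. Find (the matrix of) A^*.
A^* = A^T =
[[3, 3],
 [1, 0]]

For real matrices with standard dot products, the defining identity <Ax, y> = <x, A^* y> gives (Ax)^T y = x^T (A^*) y, i.e. x^T A^T y = x^T (A^*) y. Since this holds for all x, y, we must have A^* = A^T. Therefore
A^* =
[[3, 3],
 [1, 0]].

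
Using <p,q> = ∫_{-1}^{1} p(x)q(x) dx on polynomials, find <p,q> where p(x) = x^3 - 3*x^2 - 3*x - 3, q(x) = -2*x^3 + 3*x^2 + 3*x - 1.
<p,q> = -32/7

Expand the product: p(x)·q(x) = -2*x^6 + 9*x^5 - 13*x^3 - 15*x^2 - 6*x + 3.
∫_{-1}^{1} of each monomial x^k gives [2/(k+1) if k even, 0 if k odd]. Integrating term-by-term (or equivalently evaluating the antiderivative F(x) = -2*x^7/7 + 3*x^6/2 - 13*x^4/4 - 5*x^3 - 3*x^2 + 3*x at the endpoints):
  F(1) − F(−1) = -197/28 − (-69/28) = -32/7.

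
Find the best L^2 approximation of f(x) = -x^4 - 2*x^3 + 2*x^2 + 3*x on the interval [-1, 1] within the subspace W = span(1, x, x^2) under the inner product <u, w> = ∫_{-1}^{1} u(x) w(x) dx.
g(x) = 8*x^2/7 + 9*x/5 + 3/35

The best approximation g ∈ W is the orthogonal projection of f onto W. Writing g = a_0 + a_1 x + a_2 x^2, the coefficients solve the normal equations G · a = b where
  G_{ij} = <φ_i, φ_j> and b_i = <f, φ_i>, with φ_0 = 1, φ_1 = x, φ_2 = x^2.
G =
  [2, 0, 2/3]
  [0, 2/3, 0]
  [2/3, 0, 2/5],
b = (14/15, 6/5, 18/35).
Solving gives a_0 = 3/35, a_1 = 9/5, a_2 = 8/7, so
  g(x) = 8*x^2/7 + 9*x/5 + 3/35.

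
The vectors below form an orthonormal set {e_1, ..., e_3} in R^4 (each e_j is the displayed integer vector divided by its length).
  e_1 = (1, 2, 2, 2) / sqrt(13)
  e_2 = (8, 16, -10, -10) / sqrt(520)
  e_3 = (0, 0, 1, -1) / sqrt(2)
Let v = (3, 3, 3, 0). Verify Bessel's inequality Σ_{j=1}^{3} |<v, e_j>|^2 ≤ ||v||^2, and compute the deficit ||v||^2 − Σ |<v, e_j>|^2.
Σ |<v, e_j>|^2 = 126/5; ||v||^2 = 27; deficit = 9/5

Write each e_j = u_j / sqrt(<u_j, u_j>) where u_j is the displayed integer vector. Then <v, e_j> = <v, u_j> / sqrt(<u_j, u_j>), so |<v, e_j>|^2 = <v, u_j>^2 / <u_j, u_j>.
Coefficients: <v, e_1> = 15/sqrt(13), <v, e_2> = 42/sqrt(520), <v, e_3> = 3/sqrt(2).
Square and sum: Σ |<v, e_j>|^2 = 126/5.
Compute ||v||^2 = v·v = 27.
Deficit = 27 − 126/5 = 9/5 ≥ 0, confirming Bessel's inequality. (The deficit equals ||v − Σ <v,e_j> e_j||^2, the squared distance from v to span{e_j}.)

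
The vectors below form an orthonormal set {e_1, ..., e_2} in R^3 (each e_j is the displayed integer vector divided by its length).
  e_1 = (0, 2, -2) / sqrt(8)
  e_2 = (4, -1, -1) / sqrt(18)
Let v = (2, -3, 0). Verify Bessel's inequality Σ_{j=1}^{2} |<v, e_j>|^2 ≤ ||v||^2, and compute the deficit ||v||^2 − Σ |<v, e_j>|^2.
Σ |<v, e_j>|^2 = 101/9; ||v||^2 = 13; deficit = 16/9

Write each e_j = u_j / sqrt(<u_j, u_j>) where u_j is the displayed integer vector. Then <v, e_j> = <v, u_j> / sqrt(<u_j, u_j>), so |<v, e_j>|^2 = <v, u_j>^2 / <u_j, u_j>.
Coefficients: <v, e_1> = -6/sqrt(8), <v, e_2> = 11/sqrt(18).
Square and sum: Σ |<v, e_j>|^2 = 101/9.
Compute ||v||^2 = v·v = 13.
Deficit = 13 − 101/9 = 16/9 ≥ 0, confirming Bessel's inequality. (The deficit equals ||v − Σ <v,e_j> e_j||^2, the squared distance from v to span{e_j}.)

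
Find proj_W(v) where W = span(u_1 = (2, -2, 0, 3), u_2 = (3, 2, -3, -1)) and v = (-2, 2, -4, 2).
proj_W(v) = (163/195, 172/195, -67/65, -124/195)

Set up U = [u_1 | ... | u_2] ∈ R^(4×2). The projector onto W = col(U) is P = U (U^T U)^(-1) U^T.
Compute U^T U =
  [17, -1]
  [-1, 23],
and U^T v = (-2, 8).
Solve U^T U · c = U^T v for the coefficients: c = (-19/195, 67/195). The projection is proj_W(v) = U c.
Check: (v - proj_W(v)) · u_1 = 0  (should be 0).
Check: (v - proj_W(v)) · u_2 = 0  (should be 0).
Result: proj_W(v) = (163/195, 172/195, -67/65, -124/195).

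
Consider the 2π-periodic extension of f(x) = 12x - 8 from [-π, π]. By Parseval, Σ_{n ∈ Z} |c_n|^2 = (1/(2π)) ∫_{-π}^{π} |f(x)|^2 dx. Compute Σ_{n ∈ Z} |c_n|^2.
Σ |c_n|^2 = 48π^2 + 64

Expand and integrate term by term over [-π, π]:
  ∫ (12x)^2 dx = 144·(2π^3/3); ∫ 2·12·(-8)·x dx = 0 (odd integrand); ∫ (-8)^2 dx = 64·2π.
So (1/(2π)) ∫_{-π}^{π} (12x - 8)^2 dx = 144π^2/3 + 64 = 48π^2 + 64.
Parseval ⇒ Σ |c_n|^2 = 48π^2 + 64.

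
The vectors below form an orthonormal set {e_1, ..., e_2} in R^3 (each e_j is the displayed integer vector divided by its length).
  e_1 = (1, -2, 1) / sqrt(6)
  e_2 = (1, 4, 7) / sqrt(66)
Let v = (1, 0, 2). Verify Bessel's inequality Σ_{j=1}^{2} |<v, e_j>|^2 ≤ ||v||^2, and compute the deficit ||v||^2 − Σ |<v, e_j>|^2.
Σ |<v, e_j>|^2 = 54/11; ||v||^2 = 5; deficit = 1/11

Write each e_j = u_j / sqrt(<u_j, u_j>) where u_j is the displayed integer vector. Then <v, e_j> = <v, u_j> / sqrt(<u_j, u_j>), so |<v, e_j>|^2 = <v, u_j>^2 / <u_j, u_j>.
Coefficients: <v, e_1> = 3/sqrt(6), <v, e_2> = 15/sqrt(66).
Square and sum: Σ |<v, e_j>|^2 = 54/11.
Compute ||v||^2 = v·v = 5.
Deficit = 5 − 54/11 = 1/11 ≥ 0, confirming Bessel's inequality. (The deficit equals ||v − Σ <v,e_j> e_j||^2, the squared distance from v to span{e_j}.)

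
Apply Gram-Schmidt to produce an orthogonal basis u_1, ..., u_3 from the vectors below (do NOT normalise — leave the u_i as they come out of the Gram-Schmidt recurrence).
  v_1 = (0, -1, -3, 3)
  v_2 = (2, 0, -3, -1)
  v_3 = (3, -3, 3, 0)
Orthogonal basis:
  u_1 = (0, -1, -3, 3)
  u_2 = (2, 6/19, -39/19, -37/19)
  u_3 = (366/115, -378/115, 429/230, 177/230)

Apply the Gram-Schmidt recurrence
  u_1 = v_1
  u_i = v_i − Σ_{j<i} ((v_i · u_j) / (u_j · u_j)) · u_j.

Step by step this gives:
  u_1 = (0, -1, -3, 3)
  u_2 = (2, 6/19, -39/19, -37/19)
  u_3 = (366/115, -378/115, 429/230, 177/230)

Orthogonality check:
  u_2 · u_1 = 0 (should be 0)
  u_3 · u_1 = 0 (should be 0)
  u_3 · u_2 = 0 (should be 0)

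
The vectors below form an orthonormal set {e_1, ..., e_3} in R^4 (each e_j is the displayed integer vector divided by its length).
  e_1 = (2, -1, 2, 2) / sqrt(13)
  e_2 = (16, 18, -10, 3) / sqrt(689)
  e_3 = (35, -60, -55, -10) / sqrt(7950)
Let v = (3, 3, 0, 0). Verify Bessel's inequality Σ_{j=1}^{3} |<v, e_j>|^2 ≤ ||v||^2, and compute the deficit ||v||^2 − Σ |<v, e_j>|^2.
Σ |<v, e_j>|^2 = 33/2; ||v||^2 = 18; deficit = 3/2

Write each e_j = u_j / sqrt(<u_j, u_j>) where u_j is the displayed integer vector. Then <v, e_j> = <v, u_j> / sqrt(<u_j, u_j>), so |<v, e_j>|^2 = <v, u_j>^2 / <u_j, u_j>.
Coefficients: <v, e_1> = 3/sqrt(13), <v, e_2> = 102/sqrt(689), <v, e_3> = -75/sqrt(7950).
Square and sum: Σ |<v, e_j>|^2 = 33/2.
Compute ||v||^2 = v·v = 18.
Deficit = 18 − 33/2 = 3/2 ≥ 0, confirming Bessel's inequality. (The deficit equals ||v − Σ <v,e_j> e_j||^2, the squared distance from v to span{e_j}.)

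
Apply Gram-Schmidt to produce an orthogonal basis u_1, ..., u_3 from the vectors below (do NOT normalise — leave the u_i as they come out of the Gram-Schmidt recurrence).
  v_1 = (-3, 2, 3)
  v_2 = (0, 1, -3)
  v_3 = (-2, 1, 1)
Orthogonal basis:
  u_1 = (-3, 2, 3)
  u_2 = (-21/22, 18/11, -45/22)
  u_3 = (-6/19, -6/19, -2/19)

Apply the Gram-Schmidt recurrence
  u_1 = v_1
  u_i = v_i − Σ_{j<i} ((v_i · u_j) / (u_j · u_j)) · u_j.

Step by step this gives:
  u_1 = (-3, 2, 3)
  u_2 = (-21/22, 18/11, -45/22)
  u_3 = (-6/19, -6/19, -2/19)

Orthogonality check:
  u_2 · u_1 = 0 (should be 0)
  u_3 · u_1 = 0 (should be 0)
  u_3 · u_2 = 0 (should be 0)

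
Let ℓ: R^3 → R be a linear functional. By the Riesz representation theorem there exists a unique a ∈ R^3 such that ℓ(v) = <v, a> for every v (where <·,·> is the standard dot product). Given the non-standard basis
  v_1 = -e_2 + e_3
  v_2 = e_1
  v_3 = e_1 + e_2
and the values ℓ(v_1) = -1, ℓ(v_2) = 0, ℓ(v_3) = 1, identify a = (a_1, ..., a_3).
a = (0, 1, 0)

Write a = (a_1, ..., a_3) in the standard basis. For each basis vector v_i, ℓ(v_i) = <v_i, a> is a linear equation in the a_j's. Collect the n equations into a matrix system V a = ℓ, where row i of V is v_i (expressed in the standard basis). Since V is invertible (lower-triangular with 1s on the diagonal, up to permutation), solve by back-substitution:
  V =
[[0, -1, 1],
 [1, 0, 0],
 [1, 1, 0]]
  V a = (-1, 0, 1)
Solving gives a = (0, 1, 0).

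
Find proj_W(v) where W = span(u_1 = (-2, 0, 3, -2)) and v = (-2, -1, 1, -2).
proj_W(v) = (-22/17, 0, 33/17, -22/17)

Set up U = [u_1 | ... | u_1] ∈ R^(4×1). The projector onto W = col(U) is P = U (U^T U)^(-1) U^T.
Compute U^T U =
  [17],
and U^T v = (11).
Solve U^T U · c = U^T v for the coefficients: c = (11/17). The projection is proj_W(v) = U c.
Check: (v - proj_W(v)) · u_1 = 0  (should be 0).
Result: proj_W(v) = (-22/17, 0, 33/17, -22/17).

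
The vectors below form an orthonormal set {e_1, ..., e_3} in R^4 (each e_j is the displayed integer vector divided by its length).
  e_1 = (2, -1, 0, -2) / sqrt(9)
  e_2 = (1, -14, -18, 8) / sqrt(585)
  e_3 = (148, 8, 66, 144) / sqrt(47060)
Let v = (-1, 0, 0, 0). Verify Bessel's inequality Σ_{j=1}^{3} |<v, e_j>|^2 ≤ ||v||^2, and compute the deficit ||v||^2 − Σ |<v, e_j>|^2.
Σ |<v, e_j>|^2 = 165/181; ||v||^2 = 1; deficit = 16/181

Write each e_j = u_j / sqrt(<u_j, u_j>) where u_j is the displayed integer vector. Then <v, e_j> = <v, u_j> / sqrt(<u_j, u_j>), so |<v, e_j>|^2 = <v, u_j>^2 / <u_j, u_j>.
Coefficients: <v, e_1> = -2/sqrt(9), <v, e_2> = -1/sqrt(585), <v, e_3> = -148/sqrt(47060).
Square and sum: Σ |<v, e_j>|^2 = 165/181.
Compute ||v||^2 = v·v = 1.
Deficit = 1 − 165/181 = 16/181 ≥ 0, confirming Bessel's inequality. (The deficit equals ||v − Σ <v,e_j> e_j||^2, the squared distance from v to span{e_j}.)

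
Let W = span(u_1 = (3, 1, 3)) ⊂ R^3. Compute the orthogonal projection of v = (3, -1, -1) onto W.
proj_W(v) = (15/19, 5/19, 15/19)

Set up U = [u_1 | ... | u_1] ∈ R^(3×1). The projector onto W = col(U) is P = U (U^T U)^(-1) U^T.
Compute U^T U =
  [19],
and U^T v = (5).
Solve U^T U · c = U^T v for the coefficients: c = (5/19). The projection is proj_W(v) = U c.
Check: (v - proj_W(v)) · u_1 = 0  (should be 0).
Result: proj_W(v) = (15/19, 5/19, 15/19).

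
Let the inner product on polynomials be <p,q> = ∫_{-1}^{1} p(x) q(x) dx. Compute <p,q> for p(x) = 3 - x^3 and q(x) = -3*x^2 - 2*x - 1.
<p,q> = -56/5

Expand the product: p(x)·q(x) = 3*x^5 + 2*x^4 + x^3 - 9*x^2 - 6*x - 3.
∫_{-1}^{1} of each monomial x^k gives [2/(k+1) if k even, 0 if k odd]. Integrating term-by-term (or equivalently evaluating the antiderivative F(x) = x^6/2 + 2*x^5/5 + x^4/4 - 3*x^3 - 3*x^2 - 3*x at the endpoints):
  F(1) − F(−1) = -157/20 − (67/20) = -56/5.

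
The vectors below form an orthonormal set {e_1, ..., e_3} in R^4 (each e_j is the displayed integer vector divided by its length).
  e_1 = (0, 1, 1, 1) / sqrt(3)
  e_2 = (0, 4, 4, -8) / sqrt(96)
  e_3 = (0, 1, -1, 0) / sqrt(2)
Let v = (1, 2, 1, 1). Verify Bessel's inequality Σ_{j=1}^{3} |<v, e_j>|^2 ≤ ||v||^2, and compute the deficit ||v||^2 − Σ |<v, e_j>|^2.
Σ |<v, e_j>|^2 = 6; ||v||^2 = 7; deficit = 1

Write each e_j = u_j / sqrt(<u_j, u_j>) where u_j is the displayed integer vector. Then <v, e_j> = <v, u_j> / sqrt(<u_j, u_j>), so |<v, e_j>|^2 = <v, u_j>^2 / <u_j, u_j>.
Coefficients: <v, e_1> = 4/sqrt(3), <v, e_2> = 4/sqrt(96), <v, e_3> = 1/sqrt(2).
Square and sum: Σ |<v, e_j>|^2 = 6.
Compute ||v||^2 = v·v = 7.
Deficit = 7 − 6 = 1 ≥ 0, confirming Bessel's inequality. (The deficit equals ||v − Σ <v,e_j> e_j||^2, the squared distance from v to span{e_j}.)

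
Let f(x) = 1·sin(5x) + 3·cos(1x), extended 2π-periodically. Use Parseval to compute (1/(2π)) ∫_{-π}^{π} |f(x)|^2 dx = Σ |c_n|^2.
Σ |c_n|^2 = 5

Expand |f|^2 and use orthogonality of {sin(nx), cos(mx)} on [-π, π]:
  ∫_{-π}^{π} sin(nx)^2 dx = π, ∫ cos(mx)^2 dx = π, and cross terms integrate to 0.
So ∫_{-π}^{π} f(x)^2 dx = 1^2 · π + 3^2 · π = (1 + 9)π.
Divide by 2π: (1 + 9)/2 = 5.
By Parseval, this equals Σ |c_n|^2.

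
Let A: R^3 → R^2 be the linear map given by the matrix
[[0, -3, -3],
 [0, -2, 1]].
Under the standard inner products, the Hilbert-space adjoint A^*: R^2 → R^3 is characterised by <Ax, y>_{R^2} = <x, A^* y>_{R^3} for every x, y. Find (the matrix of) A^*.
A^* = A^T =
[[0, 0],
 [-3, -2],
 [-3, 1]]

For real matrices with standard dot products, the defining identity <Ax, y> = <x, A^* y> gives (Ax)^T y = x^T (A^*) y, i.e. x^T A^T y = x^T (A^*) y. Since this holds for all x, y, we must have A^* = A^T. Therefore
A^* =
[[0, 0],
 [-3, -2],
 [-3, 1]].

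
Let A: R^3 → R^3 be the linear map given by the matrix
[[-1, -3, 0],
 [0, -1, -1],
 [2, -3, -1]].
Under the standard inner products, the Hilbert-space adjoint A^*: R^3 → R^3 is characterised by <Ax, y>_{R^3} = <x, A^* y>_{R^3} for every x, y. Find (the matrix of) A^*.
A^* = A^T =
[[-1, 0, 2],
 [-3, -1, -3],
 [0, -1, -1]]

For real matrices with standard dot products, the defining identity <Ax, y> = <x, A^* y> gives (Ax)^T y = x^T (A^*) y, i.e. x^T A^T y = x^T (A^*) y. Since this holds for all x, y, we must have A^* = A^T. Therefore
A^* =
[[-1, 0, 2],
 [-3, -1, -3],
 [0, -1, -1]].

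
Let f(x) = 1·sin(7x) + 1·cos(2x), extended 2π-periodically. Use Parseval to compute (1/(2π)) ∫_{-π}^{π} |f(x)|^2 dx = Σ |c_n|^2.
Σ |c_n|^2 = 1

Expand |f|^2 and use orthogonality of {sin(nx), cos(mx)} on [-π, π]:
  ∫_{-π}^{π} sin(nx)^2 dx = π, ∫ cos(mx)^2 dx = π, and cross terms integrate to 0.
So ∫_{-π}^{π} f(x)^2 dx = 1^2 · π + 1^2 · π = (1 + 1)π.
Divide by 2π: (1 + 1)/2 = 1.
By Parseval, this equals Σ |c_n|^2.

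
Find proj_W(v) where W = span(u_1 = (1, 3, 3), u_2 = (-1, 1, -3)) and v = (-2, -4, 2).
proj_W(v) = (2/5, -4, 6/5)

Set up U = [u_1 | ... | u_2] ∈ R^(3×2). The projector onto W = col(U) is P = U (U^T U)^(-1) U^T.
Compute U^T U =
  [19, -7]
  [-7, 11],
and U^T v = (-8, -8).
Solve U^T U · c = U^T v for the coefficients: c = (-9/10, -13/10). The projection is proj_W(v) = U c.
Check: (v - proj_W(v)) · u_1 = 0  (should be 0).
Check: (v - proj_W(v)) · u_2 = 0  (should be 0).
Result: proj_W(v) = (2/5, -4, 6/5).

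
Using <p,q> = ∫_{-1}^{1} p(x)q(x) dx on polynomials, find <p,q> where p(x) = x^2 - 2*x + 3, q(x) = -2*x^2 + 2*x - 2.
<p,q> = -104/5

Expand the product: p(x)·q(x) = -2*x^4 + 6*x^3 - 12*x^2 + 10*x - 6.
∫_{-1}^{1} of each monomial x^k gives [2/(k+1) if k even, 0 if k odd]. Integrating term-by-term (or equivalently evaluating the antiderivative F(x) = -2*x^5/5 + 3*x^4/2 - 4*x^3 + 5*x^2 - 6*x at the endpoints):
  F(1) − F(−1) = -39/10 − (169/10) = -104/5.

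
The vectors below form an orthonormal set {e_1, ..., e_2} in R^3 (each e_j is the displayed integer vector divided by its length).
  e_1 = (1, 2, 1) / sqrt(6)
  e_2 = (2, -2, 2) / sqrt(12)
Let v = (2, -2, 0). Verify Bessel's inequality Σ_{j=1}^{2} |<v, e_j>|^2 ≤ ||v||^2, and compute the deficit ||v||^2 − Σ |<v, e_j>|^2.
Σ |<v, e_j>|^2 = 6; ||v||^2 = 8; deficit = 2

Write each e_j = u_j / sqrt(<u_j, u_j>) where u_j is the displayed integer vector. Then <v, e_j> = <v, u_j> / sqrt(<u_j, u_j>), so |<v, e_j>|^2 = <v, u_j>^2 / <u_j, u_j>.
Coefficients: <v, e_1> = -2/sqrt(6), <v, e_2> = 8/sqrt(12).
Square and sum: Σ |<v, e_j>|^2 = 6.
Compute ||v||^2 = v·v = 8.
Deficit = 8 − 6 = 2 ≥ 0, confirming Bessel's inequality. (The deficit equals ||v − Σ <v,e_j> e_j||^2, the squared distance from v to span{e_j}.)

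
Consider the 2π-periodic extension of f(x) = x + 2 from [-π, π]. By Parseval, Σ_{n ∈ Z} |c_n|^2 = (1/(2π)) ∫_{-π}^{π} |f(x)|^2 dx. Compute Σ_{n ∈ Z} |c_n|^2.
Σ |c_n|^2 = π^2/3 + 4

Expand and integrate term by term over [-π, π]:
  ∫ (x)^2 dx = 1·(2π^3/3); ∫ 2·1·(2)·x dx = 0 (odd integrand); ∫ 2^2 dx = 4·2π.
So (1/(2π)) ∫_{-π}^{π} (x + 2)^2 dx = 1π^2/3 + 4 = π^2/3 + 4.
Parseval ⇒ Σ |c_n|^2 = π^2/3 + 4.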